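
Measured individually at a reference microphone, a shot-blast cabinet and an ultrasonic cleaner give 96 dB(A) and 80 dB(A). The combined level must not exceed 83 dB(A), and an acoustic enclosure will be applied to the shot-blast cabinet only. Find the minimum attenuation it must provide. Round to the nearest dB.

16 dB

The untreated sources together contribute 10^(80/10) = 1.000e+08, i.e. 80.00 dB(A).
The limit corresponds to 10^(83/10) = 1.995e+08; subtracting the fixed part leaves 9.953e+07 for the shot-blast cabinet, i.e. 79.98 dB(A).
Required insertion loss = 96 − 79.98 = 16.02 dB.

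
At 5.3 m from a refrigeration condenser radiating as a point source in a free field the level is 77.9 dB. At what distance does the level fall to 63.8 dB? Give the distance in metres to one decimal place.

26.9 m

The 14.1 dB drop corresponds to a distance ratio of 10^(14.1/20) for a point source.
r₂ = 5.3·10^((77.9−63.8)/20) = 5.3·10^(14.1/20) = 26.87 m.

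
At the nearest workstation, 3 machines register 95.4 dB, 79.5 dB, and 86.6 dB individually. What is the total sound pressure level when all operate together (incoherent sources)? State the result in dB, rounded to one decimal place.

96.0 dB

Incoherent sources combine by intensity addition: L_total = 10·log₁₀(Σ 10^(L_i/10)).
Σ 10^(L/10) = 10^(95.4/10) + 10^(79.5/10) + 10^(86.6/10) = 4.014e+09.
L_total = 10·log₁₀(4.014e+09) = 96.04 dB.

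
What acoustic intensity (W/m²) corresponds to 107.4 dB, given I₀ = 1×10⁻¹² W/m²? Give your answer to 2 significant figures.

0.055 W/m²

I/I₀ = 10^(107.4/10) = 5.495e+10, so I = 5.495e+10 × 10⁻¹² W/m².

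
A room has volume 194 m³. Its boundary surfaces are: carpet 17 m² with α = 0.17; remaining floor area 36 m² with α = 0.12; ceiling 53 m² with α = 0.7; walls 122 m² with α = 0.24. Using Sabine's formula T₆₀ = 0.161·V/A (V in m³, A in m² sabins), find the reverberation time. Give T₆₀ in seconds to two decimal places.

0.42 s

A = Σ Sᵢαᵢ = 17·0.17 + 36·0.12 + 53·0.7 + 122·0.24 = 73.59 m².
T₆₀ = 0.161·V/A = 0.161·194/73.59 = 0.424 s.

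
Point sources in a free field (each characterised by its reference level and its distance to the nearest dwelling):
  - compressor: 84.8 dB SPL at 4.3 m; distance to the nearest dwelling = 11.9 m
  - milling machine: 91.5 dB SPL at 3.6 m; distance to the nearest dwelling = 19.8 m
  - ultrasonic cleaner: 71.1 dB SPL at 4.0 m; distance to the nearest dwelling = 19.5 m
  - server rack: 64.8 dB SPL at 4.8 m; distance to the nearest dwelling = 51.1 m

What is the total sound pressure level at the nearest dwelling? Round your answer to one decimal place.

79.4 dB SPL

First find each source's level at the receiver (point-source: −20·log₁₀(r/r_ref)), then combine on an intensity basis.
compressor: 84.8 − 20·log₁₀(11.9/4.3) = 84.8 − 8.84 = 75.96 dB SPL.
milling machine: 91.5 − 20·log₁₀(19.8/3.6) = 91.5 − 14.81 = 76.69 dB SPL.
ultrasonic cleaner: 71.1 − 20·log₁₀(19.5/4.0) = 71.1 − 13.76 = 57.34 dB SPL.
server rack: 64.8 − 20·log₁₀(51.1/4.8) = 64.8 − 20.54 = 44.26 dB SPL.
Σ 10^(L/10) = 8.670e+07 → L_total = 10·log₁₀(8.670e+07) = 79.38 dB SPL.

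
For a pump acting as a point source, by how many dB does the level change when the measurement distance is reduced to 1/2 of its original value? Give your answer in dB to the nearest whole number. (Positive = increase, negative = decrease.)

Point-source spreading: ΔL = −20·log₁₀(r₂/r₁).
ΔL = −20·log₁₀(0.5) = +6.02 dB.

+6 dB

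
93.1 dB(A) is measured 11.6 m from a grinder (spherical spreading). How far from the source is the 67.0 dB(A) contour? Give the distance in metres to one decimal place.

Point-source spreading drops the level by 20·log₁₀(r₂/r₁); inverting, r₂/r₁ = 10^(ΔL/20).
r₂ = 11.6·10^((93.1−67.0)/20) = 11.6·10^(26.1/20) = 234.13 m.

234.1 m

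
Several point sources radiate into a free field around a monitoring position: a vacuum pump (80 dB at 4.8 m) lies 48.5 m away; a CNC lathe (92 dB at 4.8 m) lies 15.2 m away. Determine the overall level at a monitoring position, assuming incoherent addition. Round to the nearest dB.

Propagate each source to the receiver with L = L_ref − 20·log₁₀(r/r_ref), then add intensities.
vacuum pump: 80 − 20·log₁₀(48.5/4.8) = 80 − 20.09 = 59.91 dB.
CNC lathe: 92 − 20·log₁₀(15.2/4.8) = 92 − 10.01 = 81.99 dB.
Σ 10^(L/10) = 1.590e+08 → L_total = 10·log₁₀(1.590e+08) = 82.01 dB.

82 dB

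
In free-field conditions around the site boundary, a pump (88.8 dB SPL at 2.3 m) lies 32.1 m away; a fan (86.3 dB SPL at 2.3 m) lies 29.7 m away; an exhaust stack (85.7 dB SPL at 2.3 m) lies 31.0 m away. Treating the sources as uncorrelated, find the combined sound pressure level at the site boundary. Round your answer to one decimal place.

69.3 dB SPL

Apply inverse-square spreading to bring every level to the receiver, then sum 10^(L/10).
pump: 88.8 − 20·log₁₀(32.1/2.3) = 88.8 − 22.90 = 65.90 dB SPL.
fan: 86.3 − 20·log₁₀(29.7/2.3) = 86.3 − 22.22 = 64.08 dB SPL.
exhaust stack: 85.7 − 20·log₁₀(31.0/2.3) = 85.7 − 22.59 = 63.11 dB SPL.
Σ 10^(L/10) = 8.498e+06 → L_total = 10·log₁₀(8.498e+06) = 69.29 dB SPL.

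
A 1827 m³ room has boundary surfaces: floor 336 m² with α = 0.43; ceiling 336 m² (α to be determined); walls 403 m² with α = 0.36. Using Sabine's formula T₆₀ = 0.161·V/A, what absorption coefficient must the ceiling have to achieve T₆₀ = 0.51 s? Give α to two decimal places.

A = 0.161·V/T₆₀ = 0.161·1827/0.51 = 576.76 m² sabins.
Absorption from the other surfaces = 336·0.43 + 403·0.36 = 289.56 m², so the ceiling must supply 287.20 m² over 336 m².
α = 287.20/336 = 0.855.

0.85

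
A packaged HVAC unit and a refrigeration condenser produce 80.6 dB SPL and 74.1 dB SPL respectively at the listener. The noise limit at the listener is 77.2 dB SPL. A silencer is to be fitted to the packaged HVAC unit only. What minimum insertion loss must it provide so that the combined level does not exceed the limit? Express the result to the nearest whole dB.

The untreated sources together contribute 10^(74.1/10) = 2.570e+07, i.e. 74.10 dB SPL.
To meet 77.2 dB SPL overall, the treated packaged HVAC unit may contribute at most 10^(77.2/10) − 2.570e+07 = 2.678e+07, i.e. 74.28 dB SPL.
Required insertion loss = 80.6 − 74.28 = 6.32 dB.

6 dB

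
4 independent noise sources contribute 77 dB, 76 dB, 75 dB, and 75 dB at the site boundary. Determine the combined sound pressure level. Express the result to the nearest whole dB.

For uncorrelated sources the intensities add, so convert each level to linear form, sum, and take 10·log₁₀ of the total.
Σ 10^(L/10) = 10^(77/10) + 10^(76/10) + 10^(75/10) + 10^(75/10) = 1.532e+08.
L_total = 10·log₁₀(1.532e+08) = 81.85 dB.

82 dB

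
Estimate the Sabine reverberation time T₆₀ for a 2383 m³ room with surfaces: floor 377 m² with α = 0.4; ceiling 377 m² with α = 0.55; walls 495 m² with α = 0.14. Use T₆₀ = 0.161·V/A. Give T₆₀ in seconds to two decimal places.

0.90 s

Total absorption A = 377·0.4 + 377·0.55 + 495·0.14 = 427.45 m² sabins.
T₆₀ = 0.161 × 2383 / 427.45 = 0.898 s.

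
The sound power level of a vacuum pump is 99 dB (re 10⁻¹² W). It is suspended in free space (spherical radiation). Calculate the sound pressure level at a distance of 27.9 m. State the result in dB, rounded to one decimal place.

The power spreads over a sphere of area 4π·r², so L_p = L_w − 10·log₁₀(4π·r²).
4π·r² = 9782 m², 10·log₁₀ of that is 39.904 dB.
L_p = 99 − 39.904 = 59.10 dB.

59.1 dB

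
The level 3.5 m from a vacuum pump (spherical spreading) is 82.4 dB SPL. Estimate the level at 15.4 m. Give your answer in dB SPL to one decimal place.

Point-source attenuation: ΔL = 20·log₁₀(r₂/r₁) = 20·log₁₀(15.4/3.5) = 12.869 dB.
L₂ = 82.4 − 20·log₁₀(15.4/3.5) = 82.4 − 12.869 = 69.53 dB SPL.

69.5 dB SPL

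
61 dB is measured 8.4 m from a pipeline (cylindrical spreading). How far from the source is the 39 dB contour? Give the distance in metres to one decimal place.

For a line source L₁ − L₂ = 10·log₁₀(r₂/r₁), so r₂ = r₁·10^((L₁−L₂)/10).
r₂ = 8.4·10^((61−39)/10) = 8.4·10^(22.0/10) = 1331.31 m.

1331.3 m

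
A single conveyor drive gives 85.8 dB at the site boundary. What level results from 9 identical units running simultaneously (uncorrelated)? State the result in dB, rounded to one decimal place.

95.3 dB

With 9 equal, uncorrelated contributions the intensity is 9× that of one unit, giving a rise of 10·log₁₀ 9.
L_total = 85.8 + 10·log₁₀(9) = 85.8 + 9.542 = 95.34 dB.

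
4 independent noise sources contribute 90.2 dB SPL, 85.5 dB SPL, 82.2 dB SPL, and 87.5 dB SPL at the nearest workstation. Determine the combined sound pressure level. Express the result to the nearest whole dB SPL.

93 dB SPL

Incoherent sources combine by intensity addition: L_total = 10·log₁₀(Σ 10^(L_i/10)).
Σ 10^(L/10) = 10^(90.2/10) + 10^(85.5/10) + 10^(82.2/10) + 10^(87.5/10) = 2.130e+09.
L_total = 10·log₁₀(2.130e+09) = 93.28 dB SPL.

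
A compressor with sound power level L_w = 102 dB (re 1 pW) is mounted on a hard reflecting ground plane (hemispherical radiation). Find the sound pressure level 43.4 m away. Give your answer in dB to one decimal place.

61.3 dB

L_p = L_w − 10·log₁₀(2π·r²) with r = 43.4 m.
2π·r² = 1.183e+04 m², 10·log₁₀ of that is 40.732 dB.
L_p = 102 − 40.732 = 61.27 dB.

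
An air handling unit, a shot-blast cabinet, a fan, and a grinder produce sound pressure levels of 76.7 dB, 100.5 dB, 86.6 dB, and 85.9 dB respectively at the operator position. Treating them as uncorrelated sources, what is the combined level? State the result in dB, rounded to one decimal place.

Incoherent sources combine by intensity addition: L_total = 10·log₁₀(Σ 10^(L_i/10)).
Σ 10^(L/10) = 10^(76.7/10) + 10^(100.5/10) + 10^(86.6/10) + 10^(85.9/10) = 1.211e+10.
L_total = 10·log₁₀(1.211e+10) = 100.83 dB.

100.8 dB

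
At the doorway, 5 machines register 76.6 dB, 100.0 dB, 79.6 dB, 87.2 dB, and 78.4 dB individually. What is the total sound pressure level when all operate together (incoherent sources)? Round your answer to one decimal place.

For uncorrelated sources the intensities add, so convert each level to linear form, sum, and take 10·log₁₀ of the total.
Σ 10^(L/10) = 10^(76.6/10) + 10^(100.0/10) + 10^(79.6/10) + 10^(87.2/10) + 10^(78.4/10) = 1.073e+10.
L_total = 10·log₁₀(1.073e+10) = 100.31 dB.

100.3 dB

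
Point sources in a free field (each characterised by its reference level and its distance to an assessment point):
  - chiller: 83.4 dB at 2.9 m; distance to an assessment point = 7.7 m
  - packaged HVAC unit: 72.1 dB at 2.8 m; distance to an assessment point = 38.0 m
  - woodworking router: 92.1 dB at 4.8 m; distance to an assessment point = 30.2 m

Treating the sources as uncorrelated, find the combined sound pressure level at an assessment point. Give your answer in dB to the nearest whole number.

Apply inverse-square spreading to bring every level to the receiver, then sum 10^(L/10).
chiller: 83.4 − 20·log₁₀(7.7/2.9) = 83.4 − 8.48 = 74.92 dB.
packaged HVAC unit: 72.1 − 20·log₁₀(38.0/2.8) = 72.1 − 22.65 = 49.45 dB.
woodworking router: 92.1 − 20·log₁₀(30.2/4.8) = 92.1 − 15.98 = 76.12 dB.
Σ 10^(L/10) = 7.209e+07 → L_total = 10·log₁₀(7.209e+07) = 78.58 dB.

79 dB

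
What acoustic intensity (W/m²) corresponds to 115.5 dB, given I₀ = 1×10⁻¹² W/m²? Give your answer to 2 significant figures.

0.35 W/m²

I = I₀·10^(L/10) = 10⁻¹² × 10^(115.5/10) = 10^(-0.450).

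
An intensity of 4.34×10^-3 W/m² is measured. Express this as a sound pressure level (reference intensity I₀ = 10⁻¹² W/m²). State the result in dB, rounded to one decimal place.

Dividing by I₀ shifts the exponent by 12: I/I₀ = 4.34×10^9.
L = 10·(0.6375 + 9) = 96.37 dB.

96.4 dB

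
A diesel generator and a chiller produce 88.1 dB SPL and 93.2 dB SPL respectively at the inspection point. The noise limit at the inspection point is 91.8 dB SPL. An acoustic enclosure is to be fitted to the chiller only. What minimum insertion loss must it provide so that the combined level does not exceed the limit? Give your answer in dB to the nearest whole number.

4 dB

Everything except the chiller sums to 10^(88.1/10) = 6.457e+08 in linear terms, 88.10 dB SPL.
To meet 91.8 dB SPL overall, the treated chiller may contribute at most 10^(91.8/10) − 6.457e+08 = 8.679e+08, i.e. 89.38 dB SPL.
Required insertion loss = 93.2 − 89.38 = 3.82 dB.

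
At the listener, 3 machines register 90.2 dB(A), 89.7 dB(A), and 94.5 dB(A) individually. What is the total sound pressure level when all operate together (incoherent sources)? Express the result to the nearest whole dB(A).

97 dB(A)

Incoherent sources combine by intensity addition: L_total = 10·log₁₀(Σ 10^(L_i/10)).
Σ 10^(L/10) = 10^(90.2/10) + 10^(89.7/10) + 10^(94.5/10) = 4.799e+09.
L_total = 10·log₁₀(4.799e+09) = 96.81 dB(A).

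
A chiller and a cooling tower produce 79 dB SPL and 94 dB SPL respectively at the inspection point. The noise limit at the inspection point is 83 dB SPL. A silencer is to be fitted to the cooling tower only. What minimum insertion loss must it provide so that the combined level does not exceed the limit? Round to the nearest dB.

Everything except the cooling tower sums to 10^(79/10) = 7.943e+07 in linear terms, 79.00 dB SPL.
To meet 83 dB SPL overall, the treated cooling tower may contribute at most 10^(83/10) − 7.943e+07 = 1.201e+08, i.e. 80.80 dB SPL.
So the cooling tower must be reduced from 94 to 80.80 dB SPL: IL = 13.20 dB.

13 dB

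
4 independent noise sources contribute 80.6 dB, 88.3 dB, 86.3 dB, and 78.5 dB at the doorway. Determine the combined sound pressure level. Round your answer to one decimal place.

Incoherent sources combine by intensity addition: L_total = 10·log₁₀(Σ 10^(L_i/10)).
Σ 10^(L/10) = 10^(80.6/10) + 10^(88.3/10) + 10^(86.3/10) + 10^(78.5/10) = 1.288e+09.
L_total = 10·log₁₀(1.288e+09) = 91.10 dB.

91.1 dB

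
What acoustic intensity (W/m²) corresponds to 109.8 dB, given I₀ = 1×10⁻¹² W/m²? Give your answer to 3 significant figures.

I/I₀ = 10^(109.8/10) = 9.55e+10, so I = 9.55e+10 × 10⁻¹² W/m².

0.0955 W/m²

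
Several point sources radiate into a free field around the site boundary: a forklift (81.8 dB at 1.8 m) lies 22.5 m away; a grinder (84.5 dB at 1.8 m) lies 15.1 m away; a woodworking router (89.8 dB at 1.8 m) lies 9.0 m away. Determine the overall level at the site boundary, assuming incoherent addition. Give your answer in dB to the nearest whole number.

76 dB

Propagate each source to the receiver with L = L_ref − 20·log₁₀(r/r_ref), then add intensities.
forklift: 81.8 − 20·log₁₀(22.5/1.8) = 81.8 − 21.94 = 59.86 dB.
grinder: 84.5 − 20·log₁₀(15.1/1.8) = 84.5 − 18.47 = 66.03 dB.
woodworking router: 89.8 − 20·log₁₀(9.0/1.8) = 89.8 − 13.98 = 75.82 dB.
Σ 10^(L/10) = 4.317e+07 → L_total = 10·log₁₀(4.317e+07) = 76.35 dB.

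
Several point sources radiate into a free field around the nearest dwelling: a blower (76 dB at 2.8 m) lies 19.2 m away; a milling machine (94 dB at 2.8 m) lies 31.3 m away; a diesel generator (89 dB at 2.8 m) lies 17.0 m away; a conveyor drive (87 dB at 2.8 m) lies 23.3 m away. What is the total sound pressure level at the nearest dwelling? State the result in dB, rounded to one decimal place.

Propagate each source to the receiver with L = L_ref − 20·log₁₀(r/r_ref), then add intensities.
blower: 76 − 20·log₁₀(19.2/2.8) = 76 − 16.72 = 59.28 dB.
milling machine: 94 − 20·log₁₀(31.3/2.8) = 94 − 20.97 = 73.03 dB.
diesel generator: 89 − 20·log₁₀(17.0/2.8) = 89 − 15.67 = 73.33 dB.
conveyor drive: 87 − 20·log₁₀(23.3/2.8) = 87 − 18.40 = 68.60 dB.
Σ 10^(L/10) = 4.973e+07 → L_total = 10·log₁₀(4.973e+07) = 76.97 dB.

77.0 dB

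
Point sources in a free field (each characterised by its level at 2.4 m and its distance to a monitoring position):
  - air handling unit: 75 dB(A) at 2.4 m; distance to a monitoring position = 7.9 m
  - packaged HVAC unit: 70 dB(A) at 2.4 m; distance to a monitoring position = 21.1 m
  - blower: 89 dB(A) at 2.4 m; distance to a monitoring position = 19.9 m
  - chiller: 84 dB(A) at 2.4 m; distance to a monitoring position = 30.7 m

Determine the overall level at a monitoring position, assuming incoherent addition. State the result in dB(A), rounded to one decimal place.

72.1 dB(A)

First find each source's level at the receiver (point-source: −20·log₁₀(r/r_ref)), then combine on an intensity basis.
air handling unit: 75 − 20·log₁₀(7.9/2.4) = 75 − 10.35 = 64.65 dB(A).
packaged HVAC unit: 70 − 20·log₁₀(21.1/2.4) = 70 − 18.88 = 51.12 dB(A).
blower: 89 − 20·log₁₀(19.9/2.4) = 89 − 18.37 = 70.63 dB(A).
chiller: 84 − 20·log₁₀(30.7/2.4) = 84 − 22.14 = 61.86 dB(A).
Σ 10^(L/10) = 1.614e+07 → L_total = 10·log₁₀(1.614e+07) = 72.08 dB(A).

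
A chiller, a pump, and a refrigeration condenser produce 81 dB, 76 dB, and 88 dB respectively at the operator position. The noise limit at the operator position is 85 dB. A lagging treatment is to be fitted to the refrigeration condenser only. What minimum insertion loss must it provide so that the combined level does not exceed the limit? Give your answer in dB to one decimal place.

6.2 dB

Everything except the refrigeration condenser sums to 10^(81/10) + 10^(76/10) = 1.657e+08 in linear terms, 82.19 dB.
The limit corresponds to 10^(85/10) = 3.162e+08; subtracting the fixed part leaves 1.505e+08 for the refrigeration condenser, i.e. 81.78 dB.
Required insertion loss = 88 − 81.78 = 6.22 dB.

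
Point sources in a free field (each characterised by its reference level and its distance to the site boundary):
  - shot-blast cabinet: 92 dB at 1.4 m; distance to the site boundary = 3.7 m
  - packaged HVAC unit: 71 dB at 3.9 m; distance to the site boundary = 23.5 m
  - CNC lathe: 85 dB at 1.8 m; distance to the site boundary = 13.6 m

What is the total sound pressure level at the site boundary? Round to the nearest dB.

Propagate each source to the receiver with L = L_ref − 20·log₁₀(r/r_ref), then add intensities.
shot-blast cabinet: 92 − 20·log₁₀(3.7/1.4) = 92 − 8.44 = 83.56 dB.
packaged HVAC unit: 71 − 20·log₁₀(23.5/3.9) = 71 − 15.60 = 55.40 dB.
CNC lathe: 85 − 20·log₁₀(13.6/1.8) = 85 − 17.57 = 67.43 dB.
Σ 10^(L/10) = 2.328e+08 → L_total = 10·log₁₀(2.328e+08) = 83.67 dB.

84 dB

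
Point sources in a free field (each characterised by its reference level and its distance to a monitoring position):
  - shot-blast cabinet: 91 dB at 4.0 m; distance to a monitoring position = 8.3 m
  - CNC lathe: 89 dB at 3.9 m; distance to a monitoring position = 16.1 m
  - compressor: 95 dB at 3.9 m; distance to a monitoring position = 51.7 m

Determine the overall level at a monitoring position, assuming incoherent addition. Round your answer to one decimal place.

First find each source's level at the receiver (point-source: −20·log₁₀(r/r_ref)), then combine on an intensity basis.
shot-blast cabinet: 91 − 20·log₁₀(8.3/4.0) = 91 − 6.34 = 84.66 dB.
CNC lathe: 89 − 20·log₁₀(16.1/3.9) = 89 − 12.32 = 76.68 dB.
compressor: 95 − 20·log₁₀(51.7/3.9) = 95 − 22.45 = 72.55 dB.
Σ 10^(L/10) = 3.570e+08 → L_total = 10·log₁₀(3.570e+08) = 85.53 dB.

85.5 dB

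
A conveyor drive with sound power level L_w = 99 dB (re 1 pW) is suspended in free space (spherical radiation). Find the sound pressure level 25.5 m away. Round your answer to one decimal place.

59.9 dB

The power spreads over a sphere of area 4π·r², so L_p = L_w − 10·log₁₀(4π·r²).
4π·r² = 8171 m², 10·log₁₀ of that is 39.123 dB.
L_p = 99 − 39.123 = 59.88 dB.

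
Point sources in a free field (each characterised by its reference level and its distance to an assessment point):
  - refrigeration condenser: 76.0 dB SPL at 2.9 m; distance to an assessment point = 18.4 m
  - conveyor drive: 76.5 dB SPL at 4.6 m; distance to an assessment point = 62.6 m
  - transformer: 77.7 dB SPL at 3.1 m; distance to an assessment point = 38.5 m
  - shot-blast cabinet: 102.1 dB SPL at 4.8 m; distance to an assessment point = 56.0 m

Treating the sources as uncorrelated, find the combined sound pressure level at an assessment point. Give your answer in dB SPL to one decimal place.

80.8 dB SPL

Apply inverse-square spreading to bring every level to the receiver, then sum 10^(L/10).
refrigeration condenser: 76.0 − 20·log₁₀(18.4/2.9) = 76.0 − 16.05 = 59.95 dB SPL.
conveyor drive: 76.5 − 20·log₁₀(62.6/4.6) = 76.5 − 22.68 = 53.82 dB SPL.
transformer: 77.7 − 20·log₁₀(38.5/3.1) = 77.7 − 21.88 = 55.82 dB SPL.
shot-blast cabinet: 102.1 − 20·log₁₀(56.0/4.8) = 102.1 − 21.34 = 80.76 dB SPL.
Σ 10^(L/10) = 1.208e+08 → L_total = 10·log₁₀(1.208e+08) = 80.82 dB SPL.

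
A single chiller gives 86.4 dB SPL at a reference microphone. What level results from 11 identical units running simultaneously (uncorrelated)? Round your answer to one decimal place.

With 11 equal, uncorrelated contributions the intensity is 11× that of one unit, giving a rise of 10·log₁₀ 11.
L_total = 86.4 + 10·log₁₀(11) = 86.4 + 10.414 = 96.81 dB SPL.

96.8 dB SPL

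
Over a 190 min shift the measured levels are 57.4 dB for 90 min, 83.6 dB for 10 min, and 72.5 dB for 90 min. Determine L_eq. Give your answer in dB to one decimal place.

L_eq = 10·log₁₀[(1/T)·Σ tᵢ·10^(Lᵢ/10)] with T = 190 min.
Σ tᵢ·10^(Lᵢ/10) = 90·10^(57.4/10) + 10·10^(83.6/10) + 90·10^(72.5/10) = 3.941e+09.
L_eq = 10·log₁₀(3.941e+09/190) = 73.17 dB.

73.2 dB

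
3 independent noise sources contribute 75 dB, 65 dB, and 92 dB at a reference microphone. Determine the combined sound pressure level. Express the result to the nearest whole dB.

92 dB

Incoherent sources combine by intensity addition: L_total = 10·log₁₀(Σ 10^(L_i/10)).
Σ 10^(L/10) = 10^(75/10) + 10^(65/10) + 10^(92/10) = 1.620e+09.
L_total = 10·log₁₀(1.620e+09) = 92.09 dB.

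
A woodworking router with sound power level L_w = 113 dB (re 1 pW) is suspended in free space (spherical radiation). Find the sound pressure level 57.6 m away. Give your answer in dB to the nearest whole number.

67 dB

L_p = L_w − 10·log₁₀(4π·r²) with r = 57.6 m.
4π·r² = 4.169e+04 m², 10·log₁₀ of that is 46.201 dB.
L_p = 113 − 46.201 = 66.80 dB.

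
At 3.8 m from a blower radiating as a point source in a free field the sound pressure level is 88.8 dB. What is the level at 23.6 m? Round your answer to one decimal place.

Spherical spreading from a point source gives a 20·log₁₀(r₂/r₁) drop.
L₂ = 88.8 − 20·log₁₀(23.6/3.8) = 88.8 − 15.863 = 72.94 dB.

72.9 dB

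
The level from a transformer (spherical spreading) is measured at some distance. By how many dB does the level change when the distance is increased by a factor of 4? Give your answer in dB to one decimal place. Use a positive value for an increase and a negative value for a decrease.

With spherical spreading the level changes by −20·log₁₀(r₂/r₁).
ΔL = −20·log₁₀(4) = -12.04 dB.

-12.0 dB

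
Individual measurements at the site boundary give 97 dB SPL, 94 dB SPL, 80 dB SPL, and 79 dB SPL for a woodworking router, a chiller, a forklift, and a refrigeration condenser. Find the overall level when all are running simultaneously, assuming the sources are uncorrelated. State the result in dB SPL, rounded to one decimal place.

98.9 dB SPL

For uncorrelated sources the intensities add, so convert each level to linear form, sum, and take 10·log₁₀ of the total.
Σ 10^(L/10) = 10^(97/10) + 10^(94/10) + 10^(80/10) + 10^(79/10) = 7.703e+09.
L_total = 10·log₁₀(7.703e+09) = 98.87 dB SPL.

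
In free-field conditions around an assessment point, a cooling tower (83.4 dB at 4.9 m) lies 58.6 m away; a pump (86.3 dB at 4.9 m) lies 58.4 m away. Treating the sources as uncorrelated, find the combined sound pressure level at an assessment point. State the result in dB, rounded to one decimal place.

66.6 dB

First find each source's level at the receiver (point-source: −20·log₁₀(r/r_ref)), then combine on an intensity basis.
cooling tower: 83.4 − 20·log₁₀(58.6/4.9) = 83.4 − 21.55 = 61.85 dB.
pump: 86.3 − 20·log₁₀(58.4/4.9) = 86.3 − 21.52 = 64.78 dB.
Σ 10^(L/10) = 4.533e+06 → L_total = 10·log₁₀(4.533e+06) = 66.56 dB.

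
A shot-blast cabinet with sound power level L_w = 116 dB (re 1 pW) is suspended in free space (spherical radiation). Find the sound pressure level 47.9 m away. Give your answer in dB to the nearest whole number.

71 dB

The power spreads over a sphere of area 4π·r², so L_p = L_w − 10·log₁₀(4π·r²).
4π·r² = 2.883e+04 m², 10·log₁₀ of that is 44.599 dB.
L_p = 116 − 44.599 = 71.40 dB.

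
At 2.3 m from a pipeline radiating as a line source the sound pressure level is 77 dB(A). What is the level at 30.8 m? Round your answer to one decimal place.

For a line source, L₂ = L₁ − 10·log₁₀(r₂/r₁).
L₂ = 77 − 10·log₁₀(30.8/2.3) = 77 − 11.268 = 65.73 dB(A).

65.7 dB(A)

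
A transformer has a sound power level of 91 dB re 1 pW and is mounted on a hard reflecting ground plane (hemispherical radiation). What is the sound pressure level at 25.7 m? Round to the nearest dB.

The power spreads over a hemisphere of area 2π·r², so L_p = L_w − 10·log₁₀(2π·r²).
2π·r² = 4150 m², 10·log₁₀ of that is 36.180 dB.
L_p = 91 − 36.180 = 54.82 dB.

55 dB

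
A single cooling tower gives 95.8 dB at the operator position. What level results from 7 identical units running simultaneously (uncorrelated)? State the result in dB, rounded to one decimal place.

With 7 equal, uncorrelated contributions the intensity is 7× that of one unit, giving a rise of 10·log₁₀ 7.
L_total = 95.8 + 10·log₁₀(7) = 95.8 + 8.451 = 104.25 dB.

104.3 dB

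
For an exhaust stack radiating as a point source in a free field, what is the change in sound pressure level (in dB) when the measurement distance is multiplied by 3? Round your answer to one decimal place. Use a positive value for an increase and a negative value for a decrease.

With spherical spreading the level changes by −20·log₁₀(r₂/r₁).
ΔL = −20·log₁₀(3) = -9.54 dB.

-9.5 dB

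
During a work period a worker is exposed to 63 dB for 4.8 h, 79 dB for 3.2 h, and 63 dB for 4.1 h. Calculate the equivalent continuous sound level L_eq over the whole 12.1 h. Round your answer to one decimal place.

The energy average is taken in the linear domain: L_eq = 10·log₁₀[(Σ tᵢ·10^(Lᵢ/10))/T], T = 12.1 h.
Σ tᵢ·10^(Lᵢ/10) = 4.8·10^(63/10) + 3.2·10^(79/10) + 4.1·10^(63/10) = 2.719e+08.
L_eq = 10·log₁₀(2.719e+08/12.1) = 73.52 dB.

73.5 dB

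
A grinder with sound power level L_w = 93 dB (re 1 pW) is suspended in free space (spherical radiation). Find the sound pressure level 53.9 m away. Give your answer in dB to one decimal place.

L_p = L_w − 10·log₁₀(4π·r²) with r = 53.9 m.
4π·r² = 3.651e+04 m², 10·log₁₀ of that is 45.624 dB.
L_p = 93 − 45.624 = 47.38 dB.

47.4 dB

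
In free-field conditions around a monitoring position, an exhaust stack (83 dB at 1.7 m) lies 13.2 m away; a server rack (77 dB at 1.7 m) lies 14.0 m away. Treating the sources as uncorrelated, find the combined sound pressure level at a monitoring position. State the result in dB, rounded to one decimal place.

66.1 dB

First find each source's level at the receiver (point-source: −20·log₁₀(r/r_ref)), then combine on an intensity basis.
exhaust stack: 83 − 20·log₁₀(13.2/1.7) = 83 − 17.80 = 65.20 dB.
server rack: 77 − 20·log₁₀(14.0/1.7) = 77 − 18.31 = 58.69 dB.
Σ 10^(L/10) = 4.048e+06 → L_total = 10·log₁₀(4.048e+06) = 66.07 dB.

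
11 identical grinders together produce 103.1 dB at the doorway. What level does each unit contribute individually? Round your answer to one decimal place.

92.7 dB

For N identical incoherent sources L_total = L₁ + 10·log₁₀ N, so L₁ = 103.1 − 10·log₁₀(11) = 103.1 − 10.414.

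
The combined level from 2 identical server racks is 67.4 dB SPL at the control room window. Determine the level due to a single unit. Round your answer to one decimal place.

2 equal contributions raise the level by 10·log₁₀ 2 = 3.010 dB, so each unit alone gives 67.4 − 3.010.

64.4 dB SPL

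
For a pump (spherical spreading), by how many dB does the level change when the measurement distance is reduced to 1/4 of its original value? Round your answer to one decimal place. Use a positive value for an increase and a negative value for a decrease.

A point source loses 6 dB per doubling of distance; generally ΔL = −20·log₁₀(r₂/r₁).
ΔL = −20·log₁₀(0.25) = +12.04 dB.

+12.0 dB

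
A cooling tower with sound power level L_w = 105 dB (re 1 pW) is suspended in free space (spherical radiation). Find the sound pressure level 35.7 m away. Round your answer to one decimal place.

L_p = L_w − 10·log₁₀(4π·r²) with r = 35.7 m.
4π·r² = 1.602e+04 m², 10·log₁₀ of that is 42.045 dB.
L_p = 105 − 42.045 = 62.95 dB.

63.0 dB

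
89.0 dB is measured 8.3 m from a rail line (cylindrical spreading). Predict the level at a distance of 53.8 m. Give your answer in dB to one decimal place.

80.9 dB

For a line source, L₂ = L₁ − 10·log₁₀(r₂/r₁).
L₂ = 89.0 − 10·log₁₀(53.8/8.3) = 89.0 − 8.117 = 80.88 dB.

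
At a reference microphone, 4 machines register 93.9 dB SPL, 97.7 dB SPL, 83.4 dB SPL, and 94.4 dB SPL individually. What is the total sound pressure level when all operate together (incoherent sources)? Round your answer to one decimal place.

For uncorrelated sources the intensities add, so convert each level to linear form, sum, and take 10·log₁₀ of the total.
Σ 10^(L/10) = 10^(93.9/10) + 10^(97.7/10) + 10^(83.4/10) + 10^(94.4/10) = 1.132e+10.
L_total = 10·log₁₀(1.132e+10) = 100.54 dB SPL.

100.5 dB SPL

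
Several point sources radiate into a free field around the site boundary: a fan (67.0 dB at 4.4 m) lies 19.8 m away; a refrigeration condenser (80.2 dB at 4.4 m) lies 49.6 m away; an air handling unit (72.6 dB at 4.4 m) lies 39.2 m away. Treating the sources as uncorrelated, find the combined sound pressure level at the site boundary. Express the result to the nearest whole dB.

First find each source's level at the receiver (point-source: −20·log₁₀(r/r_ref)), then combine on an intensity basis.
fan: 67.0 − 20·log₁₀(19.8/4.4) = 67.0 − 13.06 = 53.94 dB.
refrigeration condenser: 80.2 − 20·log₁₀(49.6/4.4) = 80.2 − 21.04 = 59.16 dB.
air handling unit: 72.6 − 20·log₁₀(39.2/4.4) = 72.6 − 19.00 = 53.60 dB.
Σ 10^(L/10) = 1.301e+06 → L_total = 10·log₁₀(1.301e+06) = 61.14 dB.

61 dB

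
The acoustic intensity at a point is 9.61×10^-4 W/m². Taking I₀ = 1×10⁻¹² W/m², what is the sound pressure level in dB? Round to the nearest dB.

Dividing by I₀ shifts the exponent by 12: I/I₀ = 9.61×10^8.
L = 10·(0.9827 + 8) = 89.83 dB.

90 dB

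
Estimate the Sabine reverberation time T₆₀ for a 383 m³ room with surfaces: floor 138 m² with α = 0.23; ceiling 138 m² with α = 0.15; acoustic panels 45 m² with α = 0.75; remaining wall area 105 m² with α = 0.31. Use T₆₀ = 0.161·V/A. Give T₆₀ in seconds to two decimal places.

0.52 s

A = Σ Sᵢαᵢ = 138·0.23 + 138·0.15 + 45·0.75 + 105·0.31 = 118.74 m².
T₆₀ = 0.161·V/A = 0.161·383/118.74 = 0.519 s.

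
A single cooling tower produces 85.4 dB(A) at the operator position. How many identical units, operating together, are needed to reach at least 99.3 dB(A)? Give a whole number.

25

N identical sources give L₁ + 10·log₁₀ N, so require 10·log₁₀ N ≥ 99.3 − 85.4 = 13.9 dB.
N ≥ 10^(13.9/10) = 24.547, so N = 25.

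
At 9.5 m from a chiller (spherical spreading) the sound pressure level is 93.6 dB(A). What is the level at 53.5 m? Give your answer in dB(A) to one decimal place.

78.6 dB(A)

Spherical spreading from a point source gives a 20·log₁₀(r₂/r₁) drop.
L₂ = 93.6 − 20·log₁₀(53.5/9.5) = 93.6 − 15.013 = 78.59 dB(A).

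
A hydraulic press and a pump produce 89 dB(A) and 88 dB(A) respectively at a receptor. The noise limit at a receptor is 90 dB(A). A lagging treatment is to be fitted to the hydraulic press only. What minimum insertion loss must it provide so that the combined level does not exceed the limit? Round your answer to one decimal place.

Fixed contribution from the other source: Σ 10^(L/10) = 10^(88/10) = 6.310e+08 (88.00 dB(A)).
The limit corresponds to 10^(90/10) = 1.000e+09; subtracting the fixed part leaves 3.690e+08 for the hydraulic press, i.e. 85.67 dB(A).
So the hydraulic press must be reduced from 89 to 85.67 dB(A): IL = 3.33 dB.

3.3 dB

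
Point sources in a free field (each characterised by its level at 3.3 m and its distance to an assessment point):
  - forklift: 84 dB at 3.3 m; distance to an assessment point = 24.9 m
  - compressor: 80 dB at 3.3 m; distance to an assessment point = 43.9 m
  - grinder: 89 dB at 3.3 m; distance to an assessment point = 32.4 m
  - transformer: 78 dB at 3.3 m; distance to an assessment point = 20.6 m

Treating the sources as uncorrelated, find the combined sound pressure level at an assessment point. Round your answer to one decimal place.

First find each source's level at the receiver (point-source: −20·log₁₀(r/r_ref)), then combine on an intensity basis.
forklift: 84 − 20·log₁₀(24.9/3.3) = 84 − 17.55 = 66.45 dB.
compressor: 80 − 20·log₁₀(43.9/3.3) = 80 − 22.48 = 57.52 dB.
grinder: 89 − 20·log₁₀(32.4/3.3) = 89 − 19.84 = 69.16 dB.
transformer: 78 − 20·log₁₀(20.6/3.3) = 78 − 15.91 = 62.09 dB.
Σ 10^(L/10) = 1.484e+07 → L_total = 10·log₁₀(1.484e+07) = 71.71 dB.

71.7 dB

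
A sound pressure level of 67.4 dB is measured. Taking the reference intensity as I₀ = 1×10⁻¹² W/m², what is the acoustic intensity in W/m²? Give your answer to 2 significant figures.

I = I₀·10^(L/10) = 10⁻¹² × 10^(67.4/10) = 10^(-5.260).

5.5e-06 W/m²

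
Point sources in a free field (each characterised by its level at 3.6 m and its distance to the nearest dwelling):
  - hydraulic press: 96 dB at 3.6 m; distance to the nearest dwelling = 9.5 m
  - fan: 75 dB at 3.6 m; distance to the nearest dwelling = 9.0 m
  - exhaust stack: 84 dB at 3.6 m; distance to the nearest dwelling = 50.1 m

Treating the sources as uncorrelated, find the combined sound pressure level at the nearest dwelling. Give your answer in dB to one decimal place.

87.6 dB

Propagate each source to the receiver with L = L_ref − 20·log₁₀(r/r_ref), then add intensities.
hydraulic press: 96 − 20·log₁₀(9.5/3.6) = 96 − 8.43 = 87.57 dB.
fan: 75 − 20·log₁₀(9.0/3.6) = 75 − 7.96 = 67.04 dB.
exhaust stack: 84 − 20·log₁₀(50.1/3.6) = 84 − 22.87 = 61.13 dB.
Σ 10^(L/10) = 5.780e+08 → L_total = 10·log₁₀(5.780e+08) = 87.62 dB.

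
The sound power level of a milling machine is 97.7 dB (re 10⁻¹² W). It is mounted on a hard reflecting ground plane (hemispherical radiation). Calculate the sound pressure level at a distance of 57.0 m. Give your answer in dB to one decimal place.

54.6 dB

The power spreads over a hemisphere of area 2π·r², so L_p = L_w − 10·log₁₀(2π·r²).
2π·r² = 2.041e+04 m², 10·log₁₀ of that is 43.099 dB.
L_p = 97.7 − 43.099 = 54.60 dB.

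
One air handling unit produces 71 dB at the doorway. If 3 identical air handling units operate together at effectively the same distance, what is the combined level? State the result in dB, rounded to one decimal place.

75.8 dB

With 3 equal, uncorrelated contributions the intensity is 3× that of one unit, giving a rise of 10·log₁₀ 3.
L_total = 71 + 10·log₁₀(3) = 71 + 4.771 = 75.77 dB.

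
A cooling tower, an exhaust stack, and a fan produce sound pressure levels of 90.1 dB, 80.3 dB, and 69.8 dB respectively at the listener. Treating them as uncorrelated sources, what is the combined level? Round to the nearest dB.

For uncorrelated sources the intensities add, so convert each level to linear form, sum, and take 10·log₁₀ of the total.
Σ 10^(L/10) = 10^(90.1/10) + 10^(80.3/10) + 10^(69.8/10) = 1.140e+09.
L_total = 10·log₁₀(1.140e+09) = 90.57 dB.

91 dB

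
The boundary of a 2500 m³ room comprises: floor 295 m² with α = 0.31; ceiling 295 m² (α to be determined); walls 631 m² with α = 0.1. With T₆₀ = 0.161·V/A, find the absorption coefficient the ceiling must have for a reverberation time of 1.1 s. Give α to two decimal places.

0.72

From T₆₀ = 0.161·V/A, the target T₆₀ = 1.1 s needs A = 0.161·2500/1.1 = 365.91 m².
Absorption from the other surfaces = 295·0.31 + 631·0.1 = 154.55 m², so the ceiling must supply 211.36 m² over 295 m².
α = 211.36/295 = 0.716.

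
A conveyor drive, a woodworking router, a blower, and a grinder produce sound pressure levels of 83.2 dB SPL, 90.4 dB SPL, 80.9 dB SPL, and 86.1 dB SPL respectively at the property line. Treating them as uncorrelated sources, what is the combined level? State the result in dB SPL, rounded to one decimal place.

For uncorrelated sources the intensities add, so convert each level to linear form, sum, and take 10·log₁₀ of the total.
Σ 10^(L/10) = 10^(83.2/10) + 10^(90.4/10) + 10^(80.9/10) + 10^(86.1/10) = 1.836e+09.
L_total = 10·log₁₀(1.836e+09) = 92.64 dB SPL.

92.6 dB SPL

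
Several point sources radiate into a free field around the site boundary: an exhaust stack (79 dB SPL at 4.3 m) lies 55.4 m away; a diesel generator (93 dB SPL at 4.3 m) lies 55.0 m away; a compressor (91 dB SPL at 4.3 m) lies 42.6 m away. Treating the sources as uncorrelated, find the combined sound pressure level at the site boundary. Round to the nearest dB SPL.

74 dB SPL

First find each source's level at the receiver (point-source: −20·log₁₀(r/r_ref)), then combine on an intensity basis.
exhaust stack: 79 − 20·log₁₀(55.4/4.3) = 79 − 22.20 = 56.80 dB SPL.
diesel generator: 93 − 20·log₁₀(55.0/4.3) = 93 − 22.14 = 70.86 dB SPL.
compressor: 91 − 20·log₁₀(42.6/4.3) = 91 − 19.92 = 71.08 dB SPL.
Σ 10^(L/10) = 2.550e+07 → L_total = 10·log₁₀(2.550e+07) = 74.07 dB SPL.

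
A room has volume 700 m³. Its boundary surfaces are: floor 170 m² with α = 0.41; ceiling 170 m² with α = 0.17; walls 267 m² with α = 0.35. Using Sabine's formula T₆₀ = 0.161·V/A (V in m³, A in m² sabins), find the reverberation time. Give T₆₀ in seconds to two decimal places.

A = Σ Sᵢαᵢ = 170·0.41 + 170·0.17 + 267·0.35 = 192.05 m².
T₆₀ = 0.161·V/A = 0.161·700/192.05 = 0.587 s.

0.59 s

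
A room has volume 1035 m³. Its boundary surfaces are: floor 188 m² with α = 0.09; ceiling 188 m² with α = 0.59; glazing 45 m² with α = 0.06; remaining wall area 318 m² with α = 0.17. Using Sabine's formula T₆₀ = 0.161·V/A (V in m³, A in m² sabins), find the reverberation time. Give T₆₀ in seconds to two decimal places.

0.90 s

A = Σ Sᵢαᵢ = 188·0.09 + 188·0.59 + 45·0.06 + 318·0.17 = 184.60 m².
T₆₀ = 0.161·V/A = 0.161·1035/184.60 = 0.903 s.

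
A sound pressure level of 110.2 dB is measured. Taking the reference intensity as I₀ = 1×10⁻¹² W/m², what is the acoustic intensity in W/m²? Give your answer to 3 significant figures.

0.105 W/m²

I = I₀·10^(L/10) = 10⁻¹² × 10^(110.2/10) = 10^(-0.980).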